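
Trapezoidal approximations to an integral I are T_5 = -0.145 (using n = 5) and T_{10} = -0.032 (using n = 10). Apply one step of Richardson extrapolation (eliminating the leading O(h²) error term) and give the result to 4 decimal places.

0.0057

R = (4·T_{10} − T_5) / 3 = (4·(-0.032) − (-0.145))/3 = (0.017)/3 = 0.0057.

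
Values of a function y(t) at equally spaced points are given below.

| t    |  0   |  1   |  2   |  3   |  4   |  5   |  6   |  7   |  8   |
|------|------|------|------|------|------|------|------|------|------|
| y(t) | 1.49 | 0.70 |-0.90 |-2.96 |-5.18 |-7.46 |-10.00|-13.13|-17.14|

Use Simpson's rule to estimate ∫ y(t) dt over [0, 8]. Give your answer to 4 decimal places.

-46.4033

h = 1, n = 8.
(h/3)·[y₀ + 4y₁ + 2y₂ + 4y₃ + 2y₄ + 4y₅ + 2y₆ + 4y₇ + y₈] = 0.333333·(-139.21) = -46.4033.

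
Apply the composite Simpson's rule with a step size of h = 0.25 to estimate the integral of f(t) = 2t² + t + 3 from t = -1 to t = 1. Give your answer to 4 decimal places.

h = (1 − (-1))/8 = 0.25.
Nodes t₀,…,t₈ = -1, -0.75, -0.5, -0.25, 0, 0.25, 0.5, 0.75, 1.
f(t) = 2t² + t + 3: f₀=4, f₁=3.375, f₂=3, f₃=2.875, f₄=3, f₅=3.375, f₆=4, f₇=4.875, f₈=6.
(h/3)·[f₀ + 4f₁ + 2f₂ + 4f₃ + 2f₄ + 4f₅ + 2f₆ + 4f₇ + f₈] = 0.083333·(88) = 7.3333.

7.3333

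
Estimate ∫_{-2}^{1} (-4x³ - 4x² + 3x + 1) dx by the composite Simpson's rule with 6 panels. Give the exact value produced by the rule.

1.5

h = (1 − (-2))/6 = 0.5.
Nodes x₀,…,x₆ = -2, -1.5, -1, -0.5, 0, 0.5, 1.
f(x) = -4x³ - 4x² + 3x + 1: f₀=11, f₁=1, f₂=-2, f₃=-1, f₄=1, f₅=1, f₆=-4.
(h/3)·[f₀ + 4f₁ + 2f₂ + 4f₃ + 2f₄ + 4f₅ + f₆] = 0.166667·(9) = 1.5.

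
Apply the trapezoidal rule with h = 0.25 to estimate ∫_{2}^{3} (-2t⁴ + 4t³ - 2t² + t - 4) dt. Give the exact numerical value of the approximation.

h = (3 − 2)/4 = 0.25.
Nodes t₀,…,t₄ = 2, 2.25, 2.5, 2.75, 3.
f(t) = -2t⁴ + 4t³ - 2t² + t - 4: f₀=-10, f₁=-17.5703125, f₂=-29.625, f₃=-47.5703125, f₄=-73.
(h/2)·[f₀ + 2f₁ + 2f₂ + 2f₃ + f₄] = 0.125·(-272.53125) = -34.06640625.

-34.06640625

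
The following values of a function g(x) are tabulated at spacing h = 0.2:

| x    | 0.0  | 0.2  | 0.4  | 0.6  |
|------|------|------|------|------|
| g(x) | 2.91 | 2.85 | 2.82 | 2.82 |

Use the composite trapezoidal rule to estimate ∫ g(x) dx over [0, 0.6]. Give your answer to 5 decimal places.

h = 0.2, n = 3.
(h/2)·[y₀ + 2y₁ + 2y₂ + y₃] = 0.1·(17.07) = 1.70700.

1.70700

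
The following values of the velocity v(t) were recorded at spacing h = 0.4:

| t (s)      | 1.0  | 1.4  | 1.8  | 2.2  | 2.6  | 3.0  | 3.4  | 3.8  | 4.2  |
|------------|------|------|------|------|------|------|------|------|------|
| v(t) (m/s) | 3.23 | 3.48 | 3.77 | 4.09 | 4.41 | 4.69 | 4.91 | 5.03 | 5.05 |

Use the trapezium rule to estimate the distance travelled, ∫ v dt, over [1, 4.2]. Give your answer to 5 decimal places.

13.80800

h = 0.4, n = 8.
(h/2)·[y₀ + 2y₁ + 2y₂ + 2y₃ + 2y₄ + 2y₅ + 2y₆ + 2y₇ + y₈] = 0.2·(69.04) = 13.80800.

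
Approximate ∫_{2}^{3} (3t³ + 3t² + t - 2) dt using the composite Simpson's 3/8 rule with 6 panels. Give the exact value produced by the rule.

68.25

h = (3 − 2)/6 = 0.166667.
Nodes t₀,…,t₆ = 2, 2.166667, 2.333333, 2.5, 2.666667, 2.833333, 3.
f(t) = 3t³ + 3t² + t - 2: f₀=36, f₁=44.763889, f₂=54.777778, f₃=66.125, f₄=78.888889, f₅=93.152778, f₆=109.
(3h/8)·[f₀ + 3f₁ + 3f₂ + 2f₃ + 3f₄ + 3f₅ + f₆] = 0.0625·(1092) = 68.25.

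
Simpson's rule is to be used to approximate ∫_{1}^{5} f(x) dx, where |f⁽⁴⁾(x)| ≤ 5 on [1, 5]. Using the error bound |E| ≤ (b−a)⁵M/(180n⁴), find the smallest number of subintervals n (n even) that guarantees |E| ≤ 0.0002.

20

Need 5120/(180n⁴) ≤ 0.0002.
n⁴ ≥ 5120/(180·0.0002) = 142222 ⇒ n ≥ 19.4197, so the smallest even n is 20. (n must be even for Simpson's rule.)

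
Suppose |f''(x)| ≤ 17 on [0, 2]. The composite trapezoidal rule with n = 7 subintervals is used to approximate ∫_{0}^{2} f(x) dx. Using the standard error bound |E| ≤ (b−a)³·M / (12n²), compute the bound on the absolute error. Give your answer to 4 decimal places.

0.2313

|E| ≤ (2)³·17 / (12·7²) = 136/588 = 0.2313.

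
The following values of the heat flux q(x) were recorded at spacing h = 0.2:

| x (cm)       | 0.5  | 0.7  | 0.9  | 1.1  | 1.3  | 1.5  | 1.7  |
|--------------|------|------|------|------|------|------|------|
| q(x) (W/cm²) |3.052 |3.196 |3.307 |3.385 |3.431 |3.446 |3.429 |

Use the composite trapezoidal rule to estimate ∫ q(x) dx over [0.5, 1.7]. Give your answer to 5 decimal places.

4.00110

h = 0.2, n = 6.
(h/2)·[y₀ + 2y₁ + 2y₂ + 2y₃ + 2y₄ + 2y₅ + y₆] = 0.1·(40.011) = 4.00110.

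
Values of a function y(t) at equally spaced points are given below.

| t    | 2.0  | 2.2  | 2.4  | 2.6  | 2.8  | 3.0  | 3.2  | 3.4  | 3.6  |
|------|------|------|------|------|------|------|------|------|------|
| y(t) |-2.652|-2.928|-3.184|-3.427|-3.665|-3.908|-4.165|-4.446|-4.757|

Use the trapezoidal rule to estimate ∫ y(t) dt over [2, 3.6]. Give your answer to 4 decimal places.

h = 0.2, n = 8.
(h/2)·[y₀ + 2y₁ + 2y₂ + 2y₃ + 2y₄ + 2y₅ + 2y₆ + 2y₇ + y₈] = 0.1·(-58.855) = -5.8855.

-5.8855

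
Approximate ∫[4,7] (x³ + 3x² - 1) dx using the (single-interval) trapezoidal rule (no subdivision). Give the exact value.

T = (b−a)/2 · [f(4) + f(7)] = 1.5·[111 + 489] = 900.

900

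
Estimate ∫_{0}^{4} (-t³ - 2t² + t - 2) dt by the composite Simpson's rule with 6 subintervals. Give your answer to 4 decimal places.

h = (4 − 0)/6 = 0.666667.
Nodes t₀,…,t₆ = 0, 0.666667, 1.333333, 2, 2.666667, 3.333333, 4.
f(t) = -t³ - 2t² + t - 2: f₀=-2, f₁=-2.518519, f₂=-6.592593, f₃=-16, f₄=-32.518519, f₅=-57.925926, f₆=-94.
(h/3)·[f₀ + 4f₁ + 2f₂ + 4f₃ + 2f₄ + 4f₅ + f₆] = 0.222222·(-480) = -106.6667.

-106.6667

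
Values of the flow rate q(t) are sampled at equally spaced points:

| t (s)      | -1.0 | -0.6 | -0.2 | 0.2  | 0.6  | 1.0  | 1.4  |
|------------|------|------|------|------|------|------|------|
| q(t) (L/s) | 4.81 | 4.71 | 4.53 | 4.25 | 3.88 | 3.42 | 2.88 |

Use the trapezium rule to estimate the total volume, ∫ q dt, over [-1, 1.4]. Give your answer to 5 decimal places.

h = 0.4, n = 6.
(h/2)·[y₀ + 2y₁ + 2y₂ + 2y₃ + 2y₄ + 2y₅ + y₆] = 0.2·(49.27) = 9.85400.

9.85400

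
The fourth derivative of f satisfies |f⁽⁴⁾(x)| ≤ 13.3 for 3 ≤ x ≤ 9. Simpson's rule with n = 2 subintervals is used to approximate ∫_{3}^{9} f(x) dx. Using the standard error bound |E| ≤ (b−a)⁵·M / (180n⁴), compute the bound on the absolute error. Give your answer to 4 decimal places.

35.9100

|E| ≤ (6)⁵·13.3 / (180·2⁴) = 103420.8/2880 = 35.9100.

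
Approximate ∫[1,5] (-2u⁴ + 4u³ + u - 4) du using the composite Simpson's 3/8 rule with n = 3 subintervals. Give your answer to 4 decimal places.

h = (5 − 1)/3 = 1.333333.
Nodes u₀,…,u₃ = 1, 2.333333, 3.666667, 5.
f(u) = -2u⁴ + 4u³ + u - 4: f₀=-1, f₁=-10.135802, f₂=-164.654321, f₃=-749.
(3h/8)·[f₀ + 3f₁ + 3f₂ + f₃] = 0.5·(-1274.370370) = -637.1852.

-637.1852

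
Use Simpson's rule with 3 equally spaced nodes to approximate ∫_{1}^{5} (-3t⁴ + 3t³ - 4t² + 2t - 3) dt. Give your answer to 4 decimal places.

-1585.3333

h = (5 − 1)/2 = 2.
Nodes t₀,…,t₂ = 1, 3, 5.
f(t) = -3t⁴ + 3t³ - 4t² + 2t - 3: f₀=-5, f₁=-195, f₂=-1593.
(h/3)·[f₀ + 4f₁ + f₂] = 0.666667·(-2378) = -1585.3333.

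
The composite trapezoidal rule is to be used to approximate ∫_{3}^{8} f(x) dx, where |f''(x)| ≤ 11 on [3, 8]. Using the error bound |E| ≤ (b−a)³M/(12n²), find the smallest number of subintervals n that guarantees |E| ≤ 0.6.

14

Need 1375/(12n²) ≤ 0.6.
n² ≥ 1375/(12·0.6) = 190.972 ⇒ n ≥ 13.8193, so the smallest n is 14.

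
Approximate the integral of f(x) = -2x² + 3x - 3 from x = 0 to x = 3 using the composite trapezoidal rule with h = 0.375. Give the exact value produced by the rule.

-13.640625

h = (3 − 0)/8 = 0.375.
Nodes x₀,…,x₈ = 0, 0.375, 0.75, 1.125, 1.5, 1.875, 2.25, 2.625, 3.
f(x) = -2x² + 3x - 3: f₀=-3, f₁=-2.15625, f₂=-1.875, f₃=-2.15625, f₄=-3, f₅=-4.40625, f₆=-6.375, f₇=-8.90625, f₈=-12.
(h/2)·[f₀ + 2f₁ + 2f₂ + 2f₃ + 2f₄ + 2f₅ + 2f₆ + 2f₇ + f₈] = 0.1875·(-72.75) = -13.640625.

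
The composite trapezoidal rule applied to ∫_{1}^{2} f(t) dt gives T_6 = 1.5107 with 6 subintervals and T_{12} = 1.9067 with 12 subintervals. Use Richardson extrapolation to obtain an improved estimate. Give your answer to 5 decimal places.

2.03870

R = (4·T_{12} − T_6) / 3 = (4·1.9067 − 1.5107)/3 = (6.1161)/3 = 2.03870.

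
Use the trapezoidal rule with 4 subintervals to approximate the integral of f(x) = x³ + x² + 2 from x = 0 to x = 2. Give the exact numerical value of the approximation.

h = (2 − 0)/4 = 0.5.
Nodes x₀,…,x₄ = 0, 0.5, 1, 1.5, 2.
f(x) = x³ + x² + 2: f₀=2, f₁=2.375, f₂=4, f₃=7.625, f₄=14.
(h/2)·[f₀ + 2f₁ + 2f₂ + 2f₃ + f₄] = 0.25·(44) = 11.

11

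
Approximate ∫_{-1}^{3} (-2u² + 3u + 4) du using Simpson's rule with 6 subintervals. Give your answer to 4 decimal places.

h = (3 − (-1))/6 = 0.666667.
Nodes u₀,…,u₆ = -1, -0.333333, 0.333333, 1, 1.666667, 2.333333, 3.
f(u) = -2u² + 3u + 4: f₀=-1, f₁=2.777778, f₂=4.777778, f₃=5, f₄=3.444444, f₅=0.111111, f₆=-5.
(h/3)·[f₀ + 4f₁ + 2f₂ + 4f₃ + 2f₄ + 4f₅ + f₆] = 0.222222·(42) = 9.3333.

9.3333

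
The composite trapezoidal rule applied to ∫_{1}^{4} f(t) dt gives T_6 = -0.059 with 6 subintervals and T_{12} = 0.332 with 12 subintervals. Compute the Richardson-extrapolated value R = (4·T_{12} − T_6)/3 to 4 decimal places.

0.4623

R = (4·T_{12} − T_6) / 3 = (4·0.332 − (-0.059))/3 = (1.387)/3 = 0.4623.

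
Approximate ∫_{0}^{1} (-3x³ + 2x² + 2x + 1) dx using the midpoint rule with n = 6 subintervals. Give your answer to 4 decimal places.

1.9225

h = (1 − 0)/6 = 0.166667.
Midpoints m₁,…,m₆ = 0.083333, 0.25, 0.416667, 0.583333, 0.75, 0.916667.
f(m₁)=1.178819, f(m₂)=1.578125, f(m₃)=1.963542, f(m₄)=2.251736, f(m₅)=2.359375, f(m₆)=2.203125.
h·[f(m₁) + f(m₂) + f(m₃) + f(m₄) + f(m₅) + f(m₆)] = 0.166667·(11.534722) = 1.9225.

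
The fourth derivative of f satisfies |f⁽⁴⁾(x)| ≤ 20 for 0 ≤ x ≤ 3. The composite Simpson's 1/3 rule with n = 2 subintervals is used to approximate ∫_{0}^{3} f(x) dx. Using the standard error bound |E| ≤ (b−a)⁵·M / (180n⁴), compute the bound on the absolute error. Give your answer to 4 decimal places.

1.6875

|E| ≤ (3)⁵·20 / (180·2⁴) = 4860/2880 = 1.6875.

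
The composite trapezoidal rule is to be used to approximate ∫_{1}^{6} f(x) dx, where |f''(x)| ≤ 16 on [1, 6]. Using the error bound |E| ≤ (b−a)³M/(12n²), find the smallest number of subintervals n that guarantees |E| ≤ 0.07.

49

Need 2000/(12n²) ≤ 0.07.
n² ≥ 2000/(12·0.07) = 2380.95 ⇒ n ≥ 48.7950, so the smallest n is 49.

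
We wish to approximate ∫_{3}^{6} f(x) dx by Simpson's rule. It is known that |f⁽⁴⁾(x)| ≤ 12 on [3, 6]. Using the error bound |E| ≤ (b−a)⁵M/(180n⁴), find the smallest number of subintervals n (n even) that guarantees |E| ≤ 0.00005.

Need 2916/(180n⁴) ≤ 0.00005.
n⁴ ≥ 2916/(180·0.00005) = 324000 ⇒ n ≥ 23.8581, so the smallest even n is 24. (n must be even for Simpson's rule.)

24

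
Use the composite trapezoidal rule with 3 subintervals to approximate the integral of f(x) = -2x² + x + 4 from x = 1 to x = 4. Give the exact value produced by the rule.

h = (4 − 1)/3 = 1.
Nodes x₀,…,x₃ = 1, 2, 3, 4.
f(x) = -2x² + x + 4: f₀=3, f₁=-2, f₂=-11, f₃=-24.
(h/2)·[f₀ + 2f₁ + 2f₂ + f₃] = 0.5·(-47) = -23.5.

-23.5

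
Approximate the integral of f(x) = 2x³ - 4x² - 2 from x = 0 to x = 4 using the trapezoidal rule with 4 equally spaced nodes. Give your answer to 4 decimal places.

44.1481

h = (4 − 0)/3 = 1.333333.
Nodes x₀,…,x₃ = 0, 1.333333, 2.666667, 4.
f(x) = 2x³ - 4x² - 2: f₀=-2, f₁=-4.370370, f₂=7.481481, f₃=62.
(h/2)·[f₀ + 2f₁ + 2f₂ + f₃] = 0.666667·(66.222222) = 44.1481.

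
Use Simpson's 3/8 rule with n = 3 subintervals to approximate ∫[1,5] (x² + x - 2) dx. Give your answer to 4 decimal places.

45.3333

h = (5 − 1)/3 = 1.333333.
Nodes x₀,…,x₃ = 1, 2.333333, 3.666667, 5.
f(x) = x² + x - 2: f₀=0, f₁=5.777778, f₂=15.111111, f₃=28.
(3h/8)·[f₀ + 3f₁ + 3f₂ + f₃] = 0.5·(90.666667) = 45.3333.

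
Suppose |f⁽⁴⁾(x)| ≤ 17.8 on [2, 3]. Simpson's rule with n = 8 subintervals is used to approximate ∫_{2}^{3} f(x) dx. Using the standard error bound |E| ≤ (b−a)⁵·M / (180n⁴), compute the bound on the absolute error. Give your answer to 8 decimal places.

0.00002414

|E| ≤ (1)⁵·17.8 / (180·8⁴) = 17.8/737280 = 0.00002414.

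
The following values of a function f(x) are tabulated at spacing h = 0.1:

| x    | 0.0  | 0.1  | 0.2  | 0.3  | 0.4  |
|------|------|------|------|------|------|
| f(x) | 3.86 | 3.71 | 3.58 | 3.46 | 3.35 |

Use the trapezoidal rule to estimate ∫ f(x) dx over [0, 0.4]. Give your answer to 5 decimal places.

h = 0.1, n = 4.
(h/2)·[y₀ + 2y₁ + 2y₂ + 2y₃ + y₄] = 0.05·(28.71) = 1.43550.

1.43550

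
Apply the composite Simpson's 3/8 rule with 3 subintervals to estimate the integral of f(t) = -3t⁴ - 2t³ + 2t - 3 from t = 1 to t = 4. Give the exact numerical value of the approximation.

-738

h = (4 − 1)/3 = 1.
Nodes t₀,…,t₃ = 1, 2, 3, 4.
f(t) = -3t⁴ - 2t³ + 2t - 3: f₀=-6, f₁=-63, f₂=-294, f₃=-891.
(3h/8)·[f₀ + 3f₁ + 3f₂ + f₃] = 0.375·(-1968) = -738.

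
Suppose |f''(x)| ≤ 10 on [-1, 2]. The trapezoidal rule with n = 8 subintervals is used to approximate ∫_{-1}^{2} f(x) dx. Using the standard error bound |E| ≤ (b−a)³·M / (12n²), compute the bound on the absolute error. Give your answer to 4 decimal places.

|E| ≤ (3)³·10 / (12·8²) = 270/768 = 0.3516.

0.3516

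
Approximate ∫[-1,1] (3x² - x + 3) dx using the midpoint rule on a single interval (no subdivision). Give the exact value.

M = (b−a)·f(0) = 2·(3) = 6.

6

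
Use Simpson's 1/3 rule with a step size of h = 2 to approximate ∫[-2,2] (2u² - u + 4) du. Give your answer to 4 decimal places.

h = (2 − (-2))/2 = 2.
Nodes u₀,…,u₂ = -2, 0, 2.
f(u) = 2u² - u + 4: f₀=14, f₁=4, f₂=10.
(h/3)·[f₀ + 4f₁ + f₂] = 0.666667·(40) = 26.6667.

26.6667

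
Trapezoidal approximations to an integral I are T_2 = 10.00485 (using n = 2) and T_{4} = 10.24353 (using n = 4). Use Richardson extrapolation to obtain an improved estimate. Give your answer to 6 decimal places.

10.323090

R = (4·T_{4} − T_2) / 3 = (4·10.24353 − 10.00485)/3 = (30.96927)/3 = 10.323090.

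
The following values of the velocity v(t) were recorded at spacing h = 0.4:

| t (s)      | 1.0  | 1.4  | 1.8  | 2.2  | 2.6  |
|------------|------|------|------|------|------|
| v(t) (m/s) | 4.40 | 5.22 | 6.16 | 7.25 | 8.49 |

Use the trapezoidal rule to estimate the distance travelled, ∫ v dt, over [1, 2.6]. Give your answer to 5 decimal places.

10.03000

h = 0.4, n = 4.
(h/2)·[y₀ + 2y₁ + 2y₂ + 2y₃ + y₄] = 0.2·(50.15) = 10.03000.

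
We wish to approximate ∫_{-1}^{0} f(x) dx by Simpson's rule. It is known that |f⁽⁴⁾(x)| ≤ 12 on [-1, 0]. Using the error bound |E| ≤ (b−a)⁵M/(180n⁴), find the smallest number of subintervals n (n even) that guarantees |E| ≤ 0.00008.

Need 12/(180n⁴) ≤ 0.00008.
n⁴ ≥ 12/(180·0.00008) = 833.333 ⇒ n ≥ 5.3728, so the smallest even n is 6. (n must be even for Simpson's rule.)

6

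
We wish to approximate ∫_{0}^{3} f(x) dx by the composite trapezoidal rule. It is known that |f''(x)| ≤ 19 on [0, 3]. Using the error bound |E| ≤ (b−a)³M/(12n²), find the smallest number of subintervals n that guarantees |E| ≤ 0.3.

12

Need 513/(12n²) ≤ 0.3.
n² ≥ 513/(12·0.3) = 142.5 ⇒ n ≥ 11.9373, so the smallest n is 12.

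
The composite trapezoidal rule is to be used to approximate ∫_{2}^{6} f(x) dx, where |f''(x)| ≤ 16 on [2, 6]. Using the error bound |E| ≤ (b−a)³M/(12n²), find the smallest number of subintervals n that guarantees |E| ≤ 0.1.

30

Need 1024/(12n²) ≤ 0.1.
n² ≥ 1024/(12·0.1) = 853.333 ⇒ n ≥ 29.2119, so the smallest n is 30.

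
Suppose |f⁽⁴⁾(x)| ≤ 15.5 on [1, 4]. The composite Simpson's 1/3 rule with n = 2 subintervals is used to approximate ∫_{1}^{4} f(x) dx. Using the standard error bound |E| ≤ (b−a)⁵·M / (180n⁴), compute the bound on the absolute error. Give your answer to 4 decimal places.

|E| ≤ (3)⁵·15.5 / (180·2⁴) = 3766.5/2880 = 1.3078.

1.3078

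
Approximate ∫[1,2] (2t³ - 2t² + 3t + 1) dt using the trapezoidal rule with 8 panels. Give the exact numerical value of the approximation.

8.3515625

h = (2 − 1)/8 = 0.125.
Nodes t₀,…,t₈ = 1, 1.125, 1.25, 1.375, 1.5, 1.625, 1.75, 1.875, 2.
f(t) = 2t³ - 2t² + 3t + 1: f₀=4, f₁=4.69140625, f₂=5.53125, f₃=6.54296875, f₄=7.75, f₅=9.17578125, f₆=10.84375, f₇=12.77734375, f₈=15.
(h/2)·[f₀ + 2f₁ + 2f₂ + 2f₃ + 2f₄ + 2f₅ + 2f₆ + 2f₇ + f₈] = 0.0625·(133.625) = 8.3515625.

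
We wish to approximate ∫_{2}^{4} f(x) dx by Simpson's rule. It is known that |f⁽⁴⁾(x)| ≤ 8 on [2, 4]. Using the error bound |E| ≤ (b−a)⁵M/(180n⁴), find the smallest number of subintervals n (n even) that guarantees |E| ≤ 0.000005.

Need 256/(180n⁴) ≤ 0.000005.
n⁴ ≥ 256/(180·0.000005) = 284444 ⇒ n ≥ 23.0940, so the smallest even n is 24. (n must be even for Simpson's rule.)

24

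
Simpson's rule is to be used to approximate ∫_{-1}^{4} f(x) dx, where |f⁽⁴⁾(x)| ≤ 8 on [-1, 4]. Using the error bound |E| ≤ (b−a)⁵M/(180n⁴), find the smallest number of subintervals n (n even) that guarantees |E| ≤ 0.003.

Need 25000/(180n⁴) ≤ 0.003.
n⁴ ≥ 25000/(180·0.003) = 46296.3 ⇒ n ≥ 14.6685, so the smallest even n is 16. (n must be even for Simpson's rule.)

16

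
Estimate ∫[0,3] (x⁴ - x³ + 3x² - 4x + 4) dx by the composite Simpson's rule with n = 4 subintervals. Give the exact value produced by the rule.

h = (3 − 0)/4 = 0.75.
Nodes x₀,…,x₄ = 0, 0.75, 1.5, 2.25, 3.
f(x) = x⁴ - x³ + 3x² - 4x + 4: f₀=4, f₁=2.58203125, f₂=6.4375, f₃=24.42578125, f₄=73.
(h/3)·[f₀ + 4f₁ + 2f₂ + 4f₃ + f₄] = 0.25·(197.90625) = 49.4765625.

49.4765625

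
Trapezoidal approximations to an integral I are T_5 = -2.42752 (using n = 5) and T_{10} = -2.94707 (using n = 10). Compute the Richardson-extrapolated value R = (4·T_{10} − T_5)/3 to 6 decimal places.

R = (4·T_{10} − T_5) / 3 = (4·(-2.94707) − (-2.42752))/3 = (-9.36076)/3 = -3.120253.

-3.120253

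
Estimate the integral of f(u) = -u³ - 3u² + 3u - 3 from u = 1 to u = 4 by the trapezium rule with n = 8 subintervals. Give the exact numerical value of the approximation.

-113.98828125

h = (4 − 1)/8 = 0.375.
Nodes u₀,…,u₈ = 1, 1.375, 1.75, 2.125, 2.5, 2.875, 3.25, 3.625, 4.
f(u) = -u³ - 3u² + 3u - 3: f₀=-4, f₁=-7.146484375, f₂=-12.296875, f₃=-19.767578125, f₄=-29.875, f₅=-42.935546875, f₆=-59.265625, f₇=-79.181640625, f₈=-103.
(h/2)·[f₀ + 2f₁ + 2f₂ + 2f₃ + 2f₄ + 2f₅ + 2f₆ + 2f₇ + f₈] = 0.1875·(-607.9375) = -113.98828125.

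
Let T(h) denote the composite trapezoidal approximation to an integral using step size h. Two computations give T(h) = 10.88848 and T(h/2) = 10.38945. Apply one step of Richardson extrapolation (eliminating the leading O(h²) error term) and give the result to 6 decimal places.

10.223107

R = (4·T(h/2) − T(h)) / 3 = (4·10.38945 − 10.88848)/3 = (30.66932)/3 = 10.223107.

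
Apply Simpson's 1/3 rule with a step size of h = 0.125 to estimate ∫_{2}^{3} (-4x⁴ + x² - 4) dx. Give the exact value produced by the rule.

-166.466796875

h = (3 − 2)/8 = 0.125.
Nodes x₀,…,x₈ = 2, 2.125, 2.25, 2.375, 2.5, 2.625, 2.75, 2.875, 3.
f(x) = -4x⁴ + x² - 4: f₀=-64, f₁=-81.0478515625, f₂=-101.453125, f₃=-125.6259765625, f₄=-154, f₅=-187.0322265625, f₆=-225.203125, f₇=-269.0166015625, f₈=-319.
(h/3)·[f₀ + 4f₁ + 2f₂ + 4f₃ + 2f₄ + 4f₅ + 2f₆ + 4f₇ + f₈] = 0.041667·(-3995.203125) = -166.466796875.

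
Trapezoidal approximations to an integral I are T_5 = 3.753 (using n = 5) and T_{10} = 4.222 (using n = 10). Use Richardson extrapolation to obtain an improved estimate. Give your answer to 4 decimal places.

R = (4·T_{10} − T_5) / 3 = (4·4.222 − 3.753)/3 = (13.135)/3 = 4.3783.

4.3783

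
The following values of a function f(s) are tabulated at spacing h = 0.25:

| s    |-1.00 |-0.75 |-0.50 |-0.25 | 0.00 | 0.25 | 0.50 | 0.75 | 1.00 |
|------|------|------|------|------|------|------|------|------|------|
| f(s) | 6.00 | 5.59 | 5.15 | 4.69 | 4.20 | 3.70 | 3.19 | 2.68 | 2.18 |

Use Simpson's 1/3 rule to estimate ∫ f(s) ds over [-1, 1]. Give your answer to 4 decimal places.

h = 0.25, n = 8.
(h/3)·[y₀ + 4y₁ + 2y₂ + 4y₃ + 2y₄ + 4y₅ + 2y₆ + 4y₇ + y₈] = 0.083333·(99.90) = 8.3250.

8.3250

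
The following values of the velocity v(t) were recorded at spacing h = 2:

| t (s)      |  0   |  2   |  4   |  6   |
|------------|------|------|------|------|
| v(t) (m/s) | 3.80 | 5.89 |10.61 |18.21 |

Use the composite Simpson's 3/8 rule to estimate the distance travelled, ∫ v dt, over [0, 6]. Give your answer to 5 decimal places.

h = 2, n = 3.
(3h/8)·[y₀ + 3y₁ + 3y₂ + y₃] = 0.75·(71.51) = 53.63250.

53.63250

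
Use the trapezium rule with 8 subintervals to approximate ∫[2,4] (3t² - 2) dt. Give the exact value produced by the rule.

52.0625

h = (4 − 2)/8 = 0.25.
Nodes t₀,…,t₈ = 2, 2.25, 2.5, 2.75, 3, 3.25, 3.5, 3.75, 4.
f(t) = 3t² - 2: f₀=10, f₁=13.1875, f₂=16.75, f₃=20.6875, f₄=25, f₅=29.6875, f₆=34.75, f₇=40.1875, f₈=46.
(h/2)·[f₀ + 2f₁ + 2f₂ + 2f₃ + 2f₄ + 2f₅ + 2f₆ + 2f₇ + f₈] = 0.125·(416.5) = 52.0625.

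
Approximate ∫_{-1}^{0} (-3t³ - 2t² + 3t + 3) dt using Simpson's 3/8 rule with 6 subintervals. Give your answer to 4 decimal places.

1.5833

h = (0 − (-1))/6 = 0.166667.
Nodes t₀,…,t₆ = -1, -0.833333, -0.666667, -0.5, -0.333333, -0.166667, 0.
f(t) = -3t³ - 2t² + 3t + 3: f₀=1, f₁=0.847222, f₂=1, f₃=1.375, f₄=1.888889, f₅=2.458333, f₆=3.
(3h/8)·[f₀ + 3f₁ + 3f₂ + 2f₃ + 3f₄ + 3f₅ + f₆] = 0.0625·(25.333333) = 1.5833.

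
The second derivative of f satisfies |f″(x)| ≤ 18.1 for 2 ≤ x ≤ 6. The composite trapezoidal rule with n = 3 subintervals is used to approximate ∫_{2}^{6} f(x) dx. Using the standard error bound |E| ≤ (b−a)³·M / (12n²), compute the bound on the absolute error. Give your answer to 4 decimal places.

|E| ≤ (4)³·18.1 / (12·3²) = 1158.4/108 = 10.7259.

10.7259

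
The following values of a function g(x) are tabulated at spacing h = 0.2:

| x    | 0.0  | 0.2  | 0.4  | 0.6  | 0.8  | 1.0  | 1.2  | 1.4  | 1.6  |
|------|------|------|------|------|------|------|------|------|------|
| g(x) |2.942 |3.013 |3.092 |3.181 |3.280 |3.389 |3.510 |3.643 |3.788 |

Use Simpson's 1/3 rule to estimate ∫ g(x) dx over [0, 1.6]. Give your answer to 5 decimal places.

h = 0.2, n = 8.
(h/3)·[y₀ + 4y₁ + 2y₂ + 4y₃ + 2y₄ + 4y₅ + 2y₆ + 4y₇ + y₈] = 0.066667·(79.398) = 5.29320.

5.29320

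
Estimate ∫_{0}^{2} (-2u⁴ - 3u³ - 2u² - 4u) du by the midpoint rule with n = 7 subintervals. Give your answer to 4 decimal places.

h = (2 − 0)/7 = 0.285714.
Midpoints m₁,…,m₇ = 0.142857, 0.428571, 0.714286, 1, 1.285714, 1.571429, 1.857143.
f(m₁)=-0.621824, f(m₂)=-2.385256, f(m₃)=-5.491462, f(m₄)=-11, f(m₅)=-20.290296, f(m₆)=-35.061641, f(m₇)=-57.333195.
h·[f(m₁) + f(m₂) + f(m₃) + f(m₄) + f(m₅) + f(m₆) + f(m₇)] = 0.285714·(-132.183673) = -37.7668.

-37.7668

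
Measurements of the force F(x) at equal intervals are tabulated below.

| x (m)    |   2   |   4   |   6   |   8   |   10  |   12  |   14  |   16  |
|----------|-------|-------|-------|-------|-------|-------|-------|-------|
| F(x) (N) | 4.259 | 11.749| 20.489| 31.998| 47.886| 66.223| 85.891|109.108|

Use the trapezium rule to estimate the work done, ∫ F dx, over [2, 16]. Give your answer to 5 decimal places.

641.83900

h = 2, n = 7.
(h/2)·[y₀ + 2y₁ + 2y₂ + 2y₃ + 2y₄ + 2y₅ + 2y₆ + y₇] = 1·(641.839) = 641.83900.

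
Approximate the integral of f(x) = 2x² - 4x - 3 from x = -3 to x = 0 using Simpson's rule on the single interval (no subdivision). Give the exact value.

27

S = (b−a)/6 · [f(-3) + 4f(-1.5) + f(0)] = 0.5·[27 + 4·7.5 + (-3)] = 27.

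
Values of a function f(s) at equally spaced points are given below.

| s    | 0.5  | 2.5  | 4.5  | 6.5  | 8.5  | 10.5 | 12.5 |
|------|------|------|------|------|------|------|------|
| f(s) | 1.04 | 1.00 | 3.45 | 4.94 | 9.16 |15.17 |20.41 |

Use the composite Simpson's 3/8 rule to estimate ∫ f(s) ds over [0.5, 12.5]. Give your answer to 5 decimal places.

88.25250

h = 2, n = 6.
(3h/8)·[y₀ + 3y₁ + 3y₂ + 2y₃ + 3y₄ + 3y₅ + y₆] = 0.75·(117.67) = 88.25250.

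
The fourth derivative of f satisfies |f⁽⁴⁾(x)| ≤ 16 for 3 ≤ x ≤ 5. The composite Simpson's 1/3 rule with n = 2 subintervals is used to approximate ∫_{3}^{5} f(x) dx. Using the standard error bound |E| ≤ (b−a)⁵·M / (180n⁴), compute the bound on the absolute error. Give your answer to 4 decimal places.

0.1778

|E| ≤ (2)⁵·16 / (180·2⁴) = 512/2880 = 0.1778.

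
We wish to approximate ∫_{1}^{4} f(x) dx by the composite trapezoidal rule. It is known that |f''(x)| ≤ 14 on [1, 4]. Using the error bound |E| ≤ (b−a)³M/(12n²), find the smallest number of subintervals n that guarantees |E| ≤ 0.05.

Need 378/(12n²) ≤ 0.05.
n² ≥ 378/(12·0.05) = 630 ⇒ n ≥ 25.0998, so the smallest n is 26.

26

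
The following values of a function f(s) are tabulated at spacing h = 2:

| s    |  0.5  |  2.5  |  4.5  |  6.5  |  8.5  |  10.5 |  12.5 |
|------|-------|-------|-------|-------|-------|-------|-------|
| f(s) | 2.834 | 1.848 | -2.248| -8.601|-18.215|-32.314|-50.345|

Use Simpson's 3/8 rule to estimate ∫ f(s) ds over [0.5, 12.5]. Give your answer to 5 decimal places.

-163.12500

h = 2, n = 6.
(3h/8)·[y₀ + 3y₁ + 3y₂ + 2y₃ + 3y₄ + 3y₅ + y₆] = 0.75·(-217.500) = -163.12500.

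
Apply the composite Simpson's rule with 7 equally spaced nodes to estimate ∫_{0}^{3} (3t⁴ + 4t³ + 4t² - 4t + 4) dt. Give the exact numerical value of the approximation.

h = (3 − 0)/6 = 0.5.
Nodes t₀,…,t₆ = 0, 0.5, 1, 1.5, 2, 2.5, 3.
f(t) = 3t⁴ + 4t³ + 4t² - 4t + 4: f₀=4, f₁=3.6875, f₂=11, f₃=35.6875, f₄=92, f₅=198.6875, f₆=379.
(h/3)·[f₀ + 4f₁ + 2f₂ + 4f₃ + 2f₄ + 4f₅ + f₆] = 0.166667·(1541.25) = 256.875.

256.875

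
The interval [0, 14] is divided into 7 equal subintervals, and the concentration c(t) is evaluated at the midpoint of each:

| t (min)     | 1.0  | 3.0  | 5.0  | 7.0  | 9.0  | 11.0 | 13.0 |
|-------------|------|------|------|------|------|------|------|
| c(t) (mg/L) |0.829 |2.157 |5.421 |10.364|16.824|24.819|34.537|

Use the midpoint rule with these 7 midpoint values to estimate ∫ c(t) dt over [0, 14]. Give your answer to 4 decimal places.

189.9020

h = 2, n = 7.
h·[y(m₁) + y(m₂) + y(m₃) + y(m₄) + y(m₅) + y(m₆) + y(m₇)] = 2·(94.951) = 189.9020.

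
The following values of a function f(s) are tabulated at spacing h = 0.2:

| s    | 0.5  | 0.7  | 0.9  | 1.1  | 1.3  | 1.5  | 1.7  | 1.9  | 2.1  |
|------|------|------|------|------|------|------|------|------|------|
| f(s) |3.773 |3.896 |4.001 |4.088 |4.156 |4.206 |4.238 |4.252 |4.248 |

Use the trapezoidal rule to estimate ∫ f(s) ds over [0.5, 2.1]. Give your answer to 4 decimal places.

6.5695

h = 0.2, n = 8.
(h/2)·[y₀ + 2y₁ + 2y₂ + 2y₃ + 2y₄ + 2y₅ + 2y₆ + 2y₇ + y₈] = 0.1·(65.695) = 6.5695.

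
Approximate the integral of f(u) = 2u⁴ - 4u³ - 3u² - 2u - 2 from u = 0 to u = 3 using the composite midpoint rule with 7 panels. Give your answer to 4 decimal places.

h = (3 − 0)/7 = 0.428571.
Midpoints m₁,…,m₇ = 0.214286, 0.642857, 1.071429, 1.5, 1.928571, 2.357143, 2.785714.
f(m₁)=-2.601468, f(m₂)=-5.246616, f(m₃)=-9.870939, f(m₄)=-15.125, f(m₅)=-18.040035, f(m₆)=-14.027957, f(m₇)=3.118648.
h·[f(m₁) + f(m₂) + f(m₃) + f(m₄) + f(m₅) + f(m₆) + f(m₇)] = 0.428571·(-61.793367) = -26.4829.

-26.4829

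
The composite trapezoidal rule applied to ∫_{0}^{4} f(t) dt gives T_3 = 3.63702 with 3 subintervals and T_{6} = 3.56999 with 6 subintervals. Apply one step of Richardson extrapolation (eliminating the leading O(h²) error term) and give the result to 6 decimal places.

R = (4·T_{6} − T_3) / 3 = (4·3.56999 − 3.63702)/3 = (10.64294)/3 = 3.547647.

3.547647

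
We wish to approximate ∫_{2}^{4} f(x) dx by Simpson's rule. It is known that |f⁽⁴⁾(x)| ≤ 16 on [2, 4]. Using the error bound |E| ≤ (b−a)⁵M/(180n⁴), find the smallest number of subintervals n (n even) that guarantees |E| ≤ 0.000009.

24

Need 512/(180n⁴) ≤ 0.000009.
n⁴ ≥ 512/(180·0.000009) = 316049 ⇒ n ≥ 23.7104, so the smallest even n is 24. (n must be even for Simpson's rule.)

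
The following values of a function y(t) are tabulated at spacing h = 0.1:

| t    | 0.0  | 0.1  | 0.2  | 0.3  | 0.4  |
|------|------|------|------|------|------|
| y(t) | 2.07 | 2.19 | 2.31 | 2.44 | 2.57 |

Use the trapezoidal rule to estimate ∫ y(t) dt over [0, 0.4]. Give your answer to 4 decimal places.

0.9260

h = 0.1, n = 4.
(h/2)·[y₀ + 2y₁ + 2y₂ + 2y₃ + y₄] = 0.05·(18.52) = 0.9260.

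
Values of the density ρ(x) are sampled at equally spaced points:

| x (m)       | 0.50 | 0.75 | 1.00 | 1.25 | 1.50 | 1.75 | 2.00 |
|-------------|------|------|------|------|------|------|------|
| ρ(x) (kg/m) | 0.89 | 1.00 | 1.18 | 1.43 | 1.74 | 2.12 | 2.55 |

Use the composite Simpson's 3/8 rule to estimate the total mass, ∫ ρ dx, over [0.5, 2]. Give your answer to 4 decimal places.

h = 0.25, n = 6.
(3h/8)·[y₀ + 3y₁ + 3y₂ + 2y₃ + 3y₄ + 3y₅ + y₆] = 0.09375·(24.42) = 2.2894.

2.2894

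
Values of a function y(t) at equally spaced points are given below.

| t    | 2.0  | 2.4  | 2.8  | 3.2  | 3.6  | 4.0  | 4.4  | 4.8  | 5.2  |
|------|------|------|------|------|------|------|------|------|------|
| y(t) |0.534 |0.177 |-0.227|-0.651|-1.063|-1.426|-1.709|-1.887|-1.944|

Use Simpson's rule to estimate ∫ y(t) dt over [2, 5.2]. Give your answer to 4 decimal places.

h = 0.4, n = 8.
(h/3)·[y₀ + 4y₁ + 2y₂ + 4y₃ + 2y₄ + 4y₅ + 2y₆ + 4y₇ + y₈] = 0.133333·(-22.556) = -3.0075.

-3.0075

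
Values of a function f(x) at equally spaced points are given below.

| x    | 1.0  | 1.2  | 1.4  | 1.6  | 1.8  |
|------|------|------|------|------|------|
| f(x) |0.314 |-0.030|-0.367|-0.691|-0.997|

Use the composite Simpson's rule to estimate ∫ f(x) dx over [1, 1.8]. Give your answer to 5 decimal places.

h = 0.2, n = 4.
(h/3)·[y₀ + 4y₁ + 2y₂ + 4y₃ + y₄] = 0.066667·(-4.301) = -0.28673.

-0.28673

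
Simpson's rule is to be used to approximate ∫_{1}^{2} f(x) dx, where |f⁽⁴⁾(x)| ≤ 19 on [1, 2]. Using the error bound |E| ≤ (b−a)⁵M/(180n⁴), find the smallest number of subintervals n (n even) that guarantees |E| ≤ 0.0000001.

34

Need 19/(180n⁴) ≤ 0.0000001.
n⁴ ≥ 19/(180·0.0000001) = 1.05556e+06 ⇒ n ≥ 32.0531, so the smallest even n is 34. (n must be even for Simpson's rule.)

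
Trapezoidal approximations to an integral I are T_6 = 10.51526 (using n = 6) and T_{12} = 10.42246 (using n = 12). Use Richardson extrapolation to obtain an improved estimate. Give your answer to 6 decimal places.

R = (4·T_{12} − T_6) / 3 = (4·10.42246 − 10.51526)/3 = (31.17458)/3 = 10.391527.

10.391527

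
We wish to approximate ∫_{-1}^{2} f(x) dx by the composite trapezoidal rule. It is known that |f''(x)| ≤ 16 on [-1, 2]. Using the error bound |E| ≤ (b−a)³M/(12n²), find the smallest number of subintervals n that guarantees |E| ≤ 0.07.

23

Need 432/(12n²) ≤ 0.07.
n² ≥ 432/(12·0.07) = 514.286 ⇒ n ≥ 22.6779, so the smallest n is 23.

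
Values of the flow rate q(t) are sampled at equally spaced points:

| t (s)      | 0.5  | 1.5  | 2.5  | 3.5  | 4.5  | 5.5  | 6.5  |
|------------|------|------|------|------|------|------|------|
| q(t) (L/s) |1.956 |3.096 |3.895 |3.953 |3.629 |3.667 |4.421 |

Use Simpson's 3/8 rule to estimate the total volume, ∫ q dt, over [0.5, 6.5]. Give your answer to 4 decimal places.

21.4290

h = 1, n = 6.
(3h/8)·[y₀ + 3y₁ + 3y₂ + 2y₃ + 3y₄ + 3y₅ + y₆] = 0.375·(57.144) = 21.4290.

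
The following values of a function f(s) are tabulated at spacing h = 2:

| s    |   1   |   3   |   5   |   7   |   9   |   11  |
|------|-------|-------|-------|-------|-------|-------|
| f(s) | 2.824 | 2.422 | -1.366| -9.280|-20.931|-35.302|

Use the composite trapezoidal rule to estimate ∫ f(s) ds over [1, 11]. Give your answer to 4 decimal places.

h = 2, n = 5.
(h/2)·[y₀ + 2y₁ + 2y₂ + 2y₃ + 2y₄ + y₅] = 1·(-90.788) = -90.7880.

-90.7880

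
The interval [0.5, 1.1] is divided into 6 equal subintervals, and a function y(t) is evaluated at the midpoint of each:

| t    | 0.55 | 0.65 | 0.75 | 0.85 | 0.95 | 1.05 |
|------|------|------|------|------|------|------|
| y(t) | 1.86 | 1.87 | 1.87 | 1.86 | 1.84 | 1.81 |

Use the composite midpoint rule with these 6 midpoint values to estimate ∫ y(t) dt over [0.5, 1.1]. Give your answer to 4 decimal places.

h = 0.1, n = 6.
h·[y(m₁) + y(m₂) + y(m₃) + y(m₄) + y(m₅) + y(m₆)] = 0.1·(11.11) = 1.1110.

1.1110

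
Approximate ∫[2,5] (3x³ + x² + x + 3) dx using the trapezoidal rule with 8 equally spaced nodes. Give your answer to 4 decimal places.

518.2347

h = (5 − 2)/7 = 0.428571.
Nodes x₀,…,x₇ = 2, 2.428571, 2.857143, 3.285714, 3.714286, 4.142857, 4.571429, 5.
f(x) = 3x³ + x² + x + 3: f₀=33, f₁=54.297376, f₂=83.991254, f₃=123.498542, f₄=174.236152, f₅=237.620991, f₆=315.069971, f₇=408.
(h/2)·[f₀ + 2f₁ + 2f₂ + 2f₃ + 2f₄ + 2f₅ + 2f₆ + f₇] = 0.214286·(2418.428571) = 518.2347.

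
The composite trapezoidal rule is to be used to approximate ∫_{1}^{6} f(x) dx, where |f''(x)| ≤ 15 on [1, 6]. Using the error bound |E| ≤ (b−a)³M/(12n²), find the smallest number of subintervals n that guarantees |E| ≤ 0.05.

Need 1875/(12n²) ≤ 0.05.
n² ≥ 1875/(12·0.05) = 3125 ⇒ n ≥ 55.9017, so the smallest n is 56.

56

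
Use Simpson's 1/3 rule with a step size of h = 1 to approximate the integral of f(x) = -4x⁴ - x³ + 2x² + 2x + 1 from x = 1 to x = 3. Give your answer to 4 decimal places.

-187.3333

h = (3 − 1)/2 = 1.
Nodes x₀,…,x₂ = 1, 2, 3.
f(x) = -4x⁴ - x³ + 2x² + 2x + 1: f₀=0, f₁=-59, f₂=-326.
(h/3)·[f₀ + 4f₁ + f₂] = 0.333333·(-562) = -187.3333.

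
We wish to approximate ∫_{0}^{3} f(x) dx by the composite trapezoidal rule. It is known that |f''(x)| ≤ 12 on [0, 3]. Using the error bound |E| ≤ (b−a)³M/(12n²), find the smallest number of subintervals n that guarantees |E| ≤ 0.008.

59

Need 324/(12n²) ≤ 0.008.
n² ≥ 324/(12·0.008) = 3375 ⇒ n ≥ 58.0948, so the smallest n is 59.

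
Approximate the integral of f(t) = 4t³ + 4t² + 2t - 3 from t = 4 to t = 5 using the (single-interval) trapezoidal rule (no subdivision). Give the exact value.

466

T = (b−a)/2 · [f(4) + f(5)] = 0.5·[325 + 607] = 466.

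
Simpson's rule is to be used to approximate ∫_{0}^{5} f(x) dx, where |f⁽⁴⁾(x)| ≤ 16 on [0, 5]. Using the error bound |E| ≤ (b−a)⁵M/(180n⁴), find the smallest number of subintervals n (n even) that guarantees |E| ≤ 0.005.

16

Need 50000/(180n⁴) ≤ 0.005.
n⁴ ≥ 50000/(180·0.005) = 55555.6 ⇒ n ≥ 15.3526, so the smallest even n is 16. (n must be even for Simpson's rule.)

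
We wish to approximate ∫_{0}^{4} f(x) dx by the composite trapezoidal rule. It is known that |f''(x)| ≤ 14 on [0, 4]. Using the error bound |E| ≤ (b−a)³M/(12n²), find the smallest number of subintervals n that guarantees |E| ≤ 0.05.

Need 896/(12n²) ≤ 0.05.
n² ≥ 896/(12·0.05) = 1493.33 ⇒ n ≥ 38.6437, so the smallest n is 39.

39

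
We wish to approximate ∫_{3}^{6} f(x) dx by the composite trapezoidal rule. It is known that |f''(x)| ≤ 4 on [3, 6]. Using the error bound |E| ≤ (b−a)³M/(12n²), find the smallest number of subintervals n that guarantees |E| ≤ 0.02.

22

Need 108/(12n²) ≤ 0.02.
n² ≥ 108/(12·0.02) = 450 ⇒ n ≥ 21.2132, so the smallest n is 22.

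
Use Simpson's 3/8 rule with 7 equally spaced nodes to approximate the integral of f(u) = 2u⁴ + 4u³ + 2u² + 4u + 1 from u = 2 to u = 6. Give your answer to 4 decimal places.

h = (6 − 2)/6 = 0.666667.
Nodes u₀,…,u₆ = 2, 2.666667, 3.333333, 4, 4.666667, 5.333333, 6.
f(u) = 2u⁴ + 4u³ + 2u² + 4u + 1: f₀=81, f₁=202.876543, f₂=431.617284, f₃=817, f₄=1418.283951, f₅=2304.209877, f₆=3553.
(3h/8)·[f₀ + 3f₁ + 3f₂ + 2f₃ + 3f₄ + 3f₅ + f₆] = 0.25·(18338.962963) = 4584.7407.

4584.7407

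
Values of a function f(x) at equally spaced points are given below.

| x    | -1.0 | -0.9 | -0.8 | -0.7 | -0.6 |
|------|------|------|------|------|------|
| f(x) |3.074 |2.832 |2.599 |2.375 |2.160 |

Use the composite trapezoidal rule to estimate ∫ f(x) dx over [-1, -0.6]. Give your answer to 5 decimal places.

h = 0.1, n = 4.
(h/2)·[y₀ + 2y₁ + 2y₂ + 2y₃ + y₄] = 0.05·(20.846) = 1.04230.

1.04230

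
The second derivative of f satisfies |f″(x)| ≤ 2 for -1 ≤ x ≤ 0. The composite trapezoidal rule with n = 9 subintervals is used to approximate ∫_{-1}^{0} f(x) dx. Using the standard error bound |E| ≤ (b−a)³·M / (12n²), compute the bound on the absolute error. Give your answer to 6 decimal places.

|E| ≤ (1)³·2 / (12·9²) = 2/972 = 0.002058.

0.002058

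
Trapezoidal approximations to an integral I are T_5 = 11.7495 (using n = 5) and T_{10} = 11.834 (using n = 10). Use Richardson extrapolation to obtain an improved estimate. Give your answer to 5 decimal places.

11.86217

R = (4·T_{10} − T_5) / 3 = (4·11.834 − 11.7495)/3 = (35.5865)/3 = 11.86217.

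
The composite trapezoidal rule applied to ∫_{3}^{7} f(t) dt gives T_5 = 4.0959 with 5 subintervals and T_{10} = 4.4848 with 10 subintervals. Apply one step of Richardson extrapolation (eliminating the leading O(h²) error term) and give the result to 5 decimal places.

R = (4·T_{10} − T_5) / 3 = (4·4.4848 − 4.0959)/3 = (13.8433)/3 = 4.61443.

4.61443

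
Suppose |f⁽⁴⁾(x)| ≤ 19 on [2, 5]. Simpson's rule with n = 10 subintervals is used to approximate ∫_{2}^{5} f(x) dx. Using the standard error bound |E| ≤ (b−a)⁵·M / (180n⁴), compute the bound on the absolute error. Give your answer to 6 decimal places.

|E| ≤ (3)⁵·19 / (180·10⁴) = 4617/1800000 = 0.002565.

0.002565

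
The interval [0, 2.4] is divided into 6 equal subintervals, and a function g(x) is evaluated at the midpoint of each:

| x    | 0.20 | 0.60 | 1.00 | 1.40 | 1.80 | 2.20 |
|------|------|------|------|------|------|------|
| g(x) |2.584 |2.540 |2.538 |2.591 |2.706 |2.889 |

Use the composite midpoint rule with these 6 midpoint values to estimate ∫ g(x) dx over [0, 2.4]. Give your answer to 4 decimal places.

6.3392

h = 0.4, n = 6.
h·[y(m₁) + y(m₂) + y(m₃) + y(m₄) + y(m₅) + y(m₆)] = 0.4·(15.848) = 6.3392.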